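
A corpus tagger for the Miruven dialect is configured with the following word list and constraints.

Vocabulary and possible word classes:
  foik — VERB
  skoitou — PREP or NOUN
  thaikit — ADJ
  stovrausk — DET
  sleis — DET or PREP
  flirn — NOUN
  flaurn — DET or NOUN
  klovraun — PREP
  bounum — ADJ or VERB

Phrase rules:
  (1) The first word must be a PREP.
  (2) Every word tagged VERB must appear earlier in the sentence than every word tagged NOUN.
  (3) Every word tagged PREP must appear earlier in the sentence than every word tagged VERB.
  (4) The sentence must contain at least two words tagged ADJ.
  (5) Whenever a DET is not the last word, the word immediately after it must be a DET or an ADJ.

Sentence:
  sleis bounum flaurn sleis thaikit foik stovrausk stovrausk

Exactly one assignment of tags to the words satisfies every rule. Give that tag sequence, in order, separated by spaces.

Candidates per position — 1:sleis {DET,PREP}; 2:bounum {ADJ,VERB}; 3:flaurn {DET,NOUN}; 4:sleis {DET,PREP}; 5:thaikit {ADJ}; 6:foik {VERB}; 7:stovrausk {DET}; 8:stovrausk {DET}.
Position 1: tagging it DET would leave rule 1 unsatisfiable, so it must be PREP.
Position 2: tagging it VERB would leave rule 4 unsatisfiable, so it must be ADJ.
Position 3: tagging it NOUN would leave rule 2 unsatisfiable, so it must be DET.
Position 4: tagging it PREP would leave rule 5 unsatisfiable, so it must be DET.
The unique satisfying tagging is: PREP ADJ DET DET ADJ VERB DET DET.
Rule-by-rule: rule 1 ✓; rule 2 ✓; rule 3 ✓; rule 4 ✓; rule 5 ✓.

PREP ADJ DET DET ADJ VERB DET DET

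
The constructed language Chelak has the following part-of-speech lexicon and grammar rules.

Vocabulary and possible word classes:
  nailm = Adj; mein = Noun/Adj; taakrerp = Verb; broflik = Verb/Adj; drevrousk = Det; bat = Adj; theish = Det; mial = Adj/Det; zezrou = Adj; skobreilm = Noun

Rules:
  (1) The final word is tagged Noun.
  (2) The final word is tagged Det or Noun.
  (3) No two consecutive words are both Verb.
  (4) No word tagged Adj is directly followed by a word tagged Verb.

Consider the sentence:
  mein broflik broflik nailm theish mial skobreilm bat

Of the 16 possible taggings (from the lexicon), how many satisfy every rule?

0

Candidates per position — 1:mein {Noun,Adj}; 2:broflik {Verb,Adj}; 3:broflik {Verb,Adj}; 4:nailm {Adj}; 5:theish {Det}; 6:mial {Adj,Det}; 7:skobreilm {Noun}; 8:bat {Adj}.
There are 16 candidate sequences in total.
Rule 1 cannot be satisfied by any choice of tags from the lexicon.
So there is no consistent tagging.
Count = 0.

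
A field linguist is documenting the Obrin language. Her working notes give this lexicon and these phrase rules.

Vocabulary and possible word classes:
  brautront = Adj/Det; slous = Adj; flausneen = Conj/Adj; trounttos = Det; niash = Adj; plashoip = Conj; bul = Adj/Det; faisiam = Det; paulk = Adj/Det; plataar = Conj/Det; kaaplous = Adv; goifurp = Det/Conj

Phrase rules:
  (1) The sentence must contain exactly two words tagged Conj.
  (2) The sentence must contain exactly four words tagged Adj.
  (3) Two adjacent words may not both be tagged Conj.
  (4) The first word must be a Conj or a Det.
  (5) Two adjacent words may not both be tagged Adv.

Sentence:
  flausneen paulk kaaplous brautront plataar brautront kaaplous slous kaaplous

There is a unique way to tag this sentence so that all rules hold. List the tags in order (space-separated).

Conj Adj Adv Adj Conj Adj Adv Adj Adv

Candidates per position — 1:flausneen {Conj,Adj}; 2:paulk {Adj,Det}; 3:kaaplous {Adv}; 4:brautront {Adj,Det}; 5:plataar {Conj,Det}; 6:brautront {Adj,Det}; 7:kaaplous {Adv}; 8:slous {Adj}; 9:kaaplous {Adv}.
Position 1: Adj is ruled out by rule 1; that leaves Conj.
Position 2: Det is ruled out by rule 2; that leaves Adj.
Position 4: Det is ruled out by rule 2; that leaves Adj.
Position 5: Det is ruled out by rule 1; that leaves Conj.
Position 6: Det is ruled out by rule 2; that leaves Adj.
That leaves exactly one tagging: Conj Adj Adv Adj Conj Adj Adv Adj Adv.
Check: rule 1 ok; rule 2 ok; rule 3 ok; rule 4 ok; rule 5 ok.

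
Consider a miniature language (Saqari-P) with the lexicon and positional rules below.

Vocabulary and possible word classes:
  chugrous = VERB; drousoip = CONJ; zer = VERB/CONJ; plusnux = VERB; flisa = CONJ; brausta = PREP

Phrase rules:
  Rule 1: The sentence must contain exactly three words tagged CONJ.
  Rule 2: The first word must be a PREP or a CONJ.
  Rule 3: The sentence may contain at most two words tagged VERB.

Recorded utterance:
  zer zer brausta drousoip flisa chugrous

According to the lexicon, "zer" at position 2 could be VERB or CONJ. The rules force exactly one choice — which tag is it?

Candidates per position — 1:zer {VERB,CONJ}; 2:zer {VERB,CONJ}; 3:brausta {PREP}; 4:drousoip {CONJ}; 5:flisa {CONJ}; 6:chugrous {VERB}.
If word 1 were VERB, no tagging could satisfy rule 2; so word 1 is CONJ.
If word 2 were CONJ, no tagging could satisfy rule 1; so word 2 is VERB.
So the tagging must be: CONJ VERB PREP CONJ CONJ VERB.
Checking: rule 1 satisfied; rule 2 satisfied; rule 3 satisfied.

VERB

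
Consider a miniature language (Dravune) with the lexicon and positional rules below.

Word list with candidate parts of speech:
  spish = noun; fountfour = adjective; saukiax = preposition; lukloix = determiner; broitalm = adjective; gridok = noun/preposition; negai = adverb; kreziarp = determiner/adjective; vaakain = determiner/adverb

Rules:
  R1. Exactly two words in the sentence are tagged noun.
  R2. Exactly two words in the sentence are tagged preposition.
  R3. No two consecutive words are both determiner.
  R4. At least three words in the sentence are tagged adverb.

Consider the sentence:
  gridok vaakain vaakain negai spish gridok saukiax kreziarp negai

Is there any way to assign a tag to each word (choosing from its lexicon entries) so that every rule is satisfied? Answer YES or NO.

YES

Candidates per position — 1:gridok {noun,preposition}; 2:vaakain {determiner,adverb}; 3:vaakain {determiner,adverb}; 4:negai {adverb}; 5:spish {noun}; 6:gridok {noun,preposition}; 7:saukiax {preposition}; 8:kreziarp {determiner,adjective}; 9:negai {adverb}.
One satisfying assignment: preposition adverb determiner adverb noun noun preposition determiner adverb.
Checking: rule 1 ✓; rule 2 ✓; rule 3 ✓; rule 4 ✓.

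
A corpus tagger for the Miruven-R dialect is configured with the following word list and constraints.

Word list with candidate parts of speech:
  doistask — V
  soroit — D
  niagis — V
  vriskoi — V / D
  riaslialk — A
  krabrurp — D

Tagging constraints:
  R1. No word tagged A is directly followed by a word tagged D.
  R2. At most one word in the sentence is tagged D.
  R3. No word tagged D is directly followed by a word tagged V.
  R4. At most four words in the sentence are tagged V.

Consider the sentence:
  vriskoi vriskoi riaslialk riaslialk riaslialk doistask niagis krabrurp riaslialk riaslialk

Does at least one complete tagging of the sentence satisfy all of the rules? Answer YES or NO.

YES

Candidates per position — 1:vriskoi {V,D}; 2:vriskoi {V,D}; 3:riaslialk {A}; 4:riaslialk {A}; 5:riaslialk {A}; 6:doistask {V}; 7:niagis {V}; 8:krabrurp {D}; 9:riaslialk {A}; 10:riaslialk {A}.
One satisfying assignment: V V A A A V V D A A.
Rule-by-rule: rule 1 satisfied; rule 2 satisfied; rule 3 satisfied; rule 4 satisfied.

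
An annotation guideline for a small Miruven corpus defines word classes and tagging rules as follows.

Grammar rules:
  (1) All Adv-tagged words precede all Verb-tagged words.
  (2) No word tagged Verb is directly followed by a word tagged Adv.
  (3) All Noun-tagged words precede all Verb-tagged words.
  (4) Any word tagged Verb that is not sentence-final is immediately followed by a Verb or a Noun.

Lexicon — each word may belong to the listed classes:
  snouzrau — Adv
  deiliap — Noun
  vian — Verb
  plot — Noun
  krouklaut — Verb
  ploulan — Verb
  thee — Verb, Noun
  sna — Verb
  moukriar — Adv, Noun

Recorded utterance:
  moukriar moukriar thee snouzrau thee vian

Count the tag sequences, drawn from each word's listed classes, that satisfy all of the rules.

Candidates per position — 1:moukriar {Adv,Noun}; 2:moukriar {Adv,Noun}; 3:thee {Verb,Noun}; 4:snouzrau {Adv}; 5:thee {Verb,Noun}; 6:vian {Verb}.
There are 16 candidate sequences in total.
Checking each against the rules leaves 8 sequences.
Count = 8.

8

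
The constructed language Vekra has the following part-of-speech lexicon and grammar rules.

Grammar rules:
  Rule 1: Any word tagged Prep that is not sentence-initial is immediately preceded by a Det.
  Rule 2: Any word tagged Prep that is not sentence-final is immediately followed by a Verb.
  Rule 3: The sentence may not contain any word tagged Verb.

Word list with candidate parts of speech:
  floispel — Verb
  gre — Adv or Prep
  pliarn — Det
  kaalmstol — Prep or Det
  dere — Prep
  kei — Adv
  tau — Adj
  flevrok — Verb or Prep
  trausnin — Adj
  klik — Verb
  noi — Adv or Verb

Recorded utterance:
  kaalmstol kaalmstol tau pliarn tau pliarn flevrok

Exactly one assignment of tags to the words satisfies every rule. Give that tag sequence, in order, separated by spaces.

Candidates per position — 1:kaalmstol {Prep,Det}; 2:kaalmstol {Prep,Det}; 3:tau {Adj}; 4:pliarn {Det}; 5:tau {Adj}; 6:pliarn {Det}; 7:flevrok {Verb,Prep}.
Position 1: Prep is ruled out by rule 2; that leaves Det.
Position 2: Prep is ruled out by rule 2; that leaves Det.
Position 7: Verb is ruled out by rule 3; that leaves Prep.
That leaves exactly one tagging: Det Det Adj Det Adj Det Prep.
Checking: rule 1 ok; rule 2 ok; rule 3 ok.

Det Det Adj Det Adj Det Prep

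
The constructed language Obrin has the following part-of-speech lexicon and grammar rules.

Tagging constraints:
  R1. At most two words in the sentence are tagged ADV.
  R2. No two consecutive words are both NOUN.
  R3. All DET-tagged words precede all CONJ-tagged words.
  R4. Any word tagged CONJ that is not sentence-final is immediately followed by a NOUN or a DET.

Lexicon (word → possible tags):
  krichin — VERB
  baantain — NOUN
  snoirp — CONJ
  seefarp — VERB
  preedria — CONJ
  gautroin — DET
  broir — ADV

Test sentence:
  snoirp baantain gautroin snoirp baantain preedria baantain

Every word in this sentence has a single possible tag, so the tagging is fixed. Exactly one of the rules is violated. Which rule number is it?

Fixed tagging: CONJ NOUN DET CONJ NOUN CONJ NOUN.
Checking each rule: R1 holds, R2 holds, R3 violated, R4 holds.
Only rule 3 fails.

3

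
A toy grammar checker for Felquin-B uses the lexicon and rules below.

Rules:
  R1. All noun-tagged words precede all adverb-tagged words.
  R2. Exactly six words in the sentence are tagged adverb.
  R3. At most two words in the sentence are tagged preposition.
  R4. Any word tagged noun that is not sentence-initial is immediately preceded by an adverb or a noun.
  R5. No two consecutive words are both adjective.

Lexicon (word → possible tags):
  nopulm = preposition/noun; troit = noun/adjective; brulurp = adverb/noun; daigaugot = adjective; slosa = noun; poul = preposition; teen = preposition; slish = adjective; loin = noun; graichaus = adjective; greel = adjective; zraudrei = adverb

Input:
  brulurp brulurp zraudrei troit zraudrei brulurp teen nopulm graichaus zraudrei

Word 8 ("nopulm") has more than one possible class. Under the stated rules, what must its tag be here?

preposition

Candidates per position — 1:brulurp {adverb,noun}; 2:brulurp {adverb,noun}; 3:zraudrei {adverb}; 4:troit {noun,adjective}; 5:zraudrei {adverb}; 6:brulurp {adverb,noun}; 7:teen {preposition}; 8:nopulm {preposition,noun}; 9:graichaus {adjective}; 10:zraudrei {adverb}.
Position 1: tagging it noun would leave rule 2 unsatisfiable, so it must be adverb.
Position 2: tagging it noun would leave rule 1 unsatisfiable, so it must be adverb.
Position 4: tagging it noun would leave rule 1 unsatisfiable, so it must be adjective.
Position 6: tagging it noun would leave rule 1 unsatisfiable, so it must be adverb.
Position 8: tagging it noun would leave rule 1 unsatisfiable, so it must be preposition.
The unique satisfying tagging is: adverb adverb adverb adjective adverb adverb preposition preposition adjective adverb.
Check: rule 1 holds; rule 2 holds; rule 3 holds; rule 4 holds; rule 5 holds.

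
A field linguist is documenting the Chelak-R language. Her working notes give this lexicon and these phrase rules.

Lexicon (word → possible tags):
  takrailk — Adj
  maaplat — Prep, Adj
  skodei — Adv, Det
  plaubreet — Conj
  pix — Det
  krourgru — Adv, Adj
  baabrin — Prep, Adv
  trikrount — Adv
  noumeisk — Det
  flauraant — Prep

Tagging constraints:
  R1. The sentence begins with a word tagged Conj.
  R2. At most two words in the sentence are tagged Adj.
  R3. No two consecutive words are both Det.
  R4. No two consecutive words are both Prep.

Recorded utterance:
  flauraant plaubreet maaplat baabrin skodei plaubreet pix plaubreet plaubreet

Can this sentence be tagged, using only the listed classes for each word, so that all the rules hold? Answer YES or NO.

NO

Candidates per position — 1:flauraant {Prep}; 2:plaubreet {Conj}; 3:maaplat {Prep,Adj}; 4:baabrin {Prep,Adv}; 5:skodei {Adv,Det}; 6:plaubreet {Conj}; 7:pix {Det}; 8:plaubreet {Conj}; 9:plaubreet {Conj}.
Rule 1 cannot be satisfied by any choice of tags from the lexicon.
So there is no consistent tagging.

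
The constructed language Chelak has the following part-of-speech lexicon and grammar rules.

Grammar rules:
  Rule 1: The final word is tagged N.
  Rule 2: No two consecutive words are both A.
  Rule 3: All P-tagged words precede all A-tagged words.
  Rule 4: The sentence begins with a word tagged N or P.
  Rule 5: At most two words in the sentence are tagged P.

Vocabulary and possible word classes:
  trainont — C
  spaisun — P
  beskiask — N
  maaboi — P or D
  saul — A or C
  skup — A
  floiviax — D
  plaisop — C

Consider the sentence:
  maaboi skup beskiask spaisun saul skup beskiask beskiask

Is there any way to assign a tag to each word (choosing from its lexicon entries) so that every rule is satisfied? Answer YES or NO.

Candidates per position — 1:maaboi {P,D}; 2:skup {A}; 3:beskiask {N}; 4:spaisun {P}; 5:saul {A,C}; 6:skup {A}; 7:beskiask {N}; 8:beskiask {N}.
Rule 3 cannot be satisfied by any choice of tags from the lexicon.
So there is no consistent tagging.

NO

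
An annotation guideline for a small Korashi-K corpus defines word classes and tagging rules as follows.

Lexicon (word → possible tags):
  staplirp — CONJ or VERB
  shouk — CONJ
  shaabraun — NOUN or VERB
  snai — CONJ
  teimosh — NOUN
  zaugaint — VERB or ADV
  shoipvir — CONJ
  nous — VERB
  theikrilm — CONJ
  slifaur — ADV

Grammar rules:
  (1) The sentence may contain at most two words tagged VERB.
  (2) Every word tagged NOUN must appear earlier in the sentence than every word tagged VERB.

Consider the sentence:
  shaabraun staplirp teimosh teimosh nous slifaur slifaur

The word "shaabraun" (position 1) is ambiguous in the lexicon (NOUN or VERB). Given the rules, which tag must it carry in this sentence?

Candidates per position — 1:shaabraun {NOUN,VERB}; 2:staplirp {CONJ,VERB}; 3:teimosh {NOUN}; 4:teimosh {NOUN}; 5:nous {VERB}; 6:slifaur {ADV}; 7:slifaur {ADV}.
At position 1, choosing VERB makes rule 2 impossible to satisfy; hence NOUN.
At position 2, choosing VERB makes rule 2 impossible to satisfy; hence CONJ.
The unique satisfying tagging is: NOUN CONJ NOUN NOUN VERB ADV ADV.
Verifying each rule — rule 1 satisfied; rule 2 satisfied.

NOUN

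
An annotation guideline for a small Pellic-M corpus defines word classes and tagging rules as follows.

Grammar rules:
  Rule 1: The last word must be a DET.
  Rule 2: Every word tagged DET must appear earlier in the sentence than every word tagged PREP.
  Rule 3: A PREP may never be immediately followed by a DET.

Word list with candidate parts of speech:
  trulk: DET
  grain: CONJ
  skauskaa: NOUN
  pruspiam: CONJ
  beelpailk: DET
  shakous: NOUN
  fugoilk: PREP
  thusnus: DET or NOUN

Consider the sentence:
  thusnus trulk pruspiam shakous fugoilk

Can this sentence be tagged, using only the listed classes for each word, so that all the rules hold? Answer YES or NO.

Candidates per position — 1:thusnus {DET,NOUN}; 2:trulk {DET}; 3:pruspiam {CONJ}; 4:shakous {NOUN}; 5:fugoilk {PREP}.
Rule 1 cannot be satisfied by any choice of tags from the lexicon.
So there is no consistent tagging.

NO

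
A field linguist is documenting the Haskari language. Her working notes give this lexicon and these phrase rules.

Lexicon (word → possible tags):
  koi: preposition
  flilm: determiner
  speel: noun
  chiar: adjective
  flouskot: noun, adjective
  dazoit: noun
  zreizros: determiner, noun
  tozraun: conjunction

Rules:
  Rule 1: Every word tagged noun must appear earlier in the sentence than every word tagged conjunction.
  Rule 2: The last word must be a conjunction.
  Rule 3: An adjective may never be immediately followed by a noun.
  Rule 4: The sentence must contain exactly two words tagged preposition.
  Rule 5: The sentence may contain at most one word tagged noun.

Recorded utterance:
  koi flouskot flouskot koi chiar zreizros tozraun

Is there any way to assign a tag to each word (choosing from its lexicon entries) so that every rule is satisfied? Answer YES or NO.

Candidates per position — 1:koi {preposition}; 2:flouskot {noun,adjective}; 3:flouskot {noun,adjective}; 4:koi {preposition}; 5:chiar {adjective}; 6:zreizros {determiner,noun}; 7:tozraun {conjunction}.
One satisfying assignment: preposition adjective adjective preposition adjective determiner conjunction.
Verifying each rule — rule 1 ok; rule 2 ok; rule 3 ok; rule 4 ok; rule 5 ok.

YES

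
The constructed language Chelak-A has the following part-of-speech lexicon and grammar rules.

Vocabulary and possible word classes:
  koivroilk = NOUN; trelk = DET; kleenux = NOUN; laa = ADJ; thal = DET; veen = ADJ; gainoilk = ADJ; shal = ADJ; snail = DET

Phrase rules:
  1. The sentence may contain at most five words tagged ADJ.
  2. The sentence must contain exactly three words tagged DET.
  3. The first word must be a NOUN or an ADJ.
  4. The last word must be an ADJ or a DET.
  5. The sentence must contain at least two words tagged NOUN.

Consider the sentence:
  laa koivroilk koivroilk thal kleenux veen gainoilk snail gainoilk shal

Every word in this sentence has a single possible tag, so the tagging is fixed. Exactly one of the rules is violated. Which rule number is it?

2

Fixed tagging: ADJ NOUN NOUN DET NOUN ADJ ADJ DET ADJ ADJ.
Rule check: R1 pass, R2 fail, R3 pass, R4 pass, R5 pass.
Only rule 2 fails.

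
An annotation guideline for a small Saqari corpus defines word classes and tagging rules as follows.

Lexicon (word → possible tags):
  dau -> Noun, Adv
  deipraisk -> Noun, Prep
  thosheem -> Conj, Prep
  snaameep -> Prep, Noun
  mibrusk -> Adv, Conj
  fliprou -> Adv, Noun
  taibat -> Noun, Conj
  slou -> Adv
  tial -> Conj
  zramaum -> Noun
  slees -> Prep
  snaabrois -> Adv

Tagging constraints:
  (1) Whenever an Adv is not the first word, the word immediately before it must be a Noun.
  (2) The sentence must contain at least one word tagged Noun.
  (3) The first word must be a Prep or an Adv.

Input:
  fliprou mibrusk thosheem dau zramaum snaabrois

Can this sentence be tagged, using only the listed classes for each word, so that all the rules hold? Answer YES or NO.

Candidates per position — 1:fliprou {Adv,Noun}; 2:mibrusk {Adv,Conj}; 3:thosheem {Conj,Prep}; 4:dau {Noun,Adv}; 5:zramaum {Noun}; 6:snaabrois {Adv}.
One satisfying assignment: Adv Conj Prep Noun Noun Adv.
Rule-by-rule: rule 1 ok; rule 2 ok; rule 3 ok.

YES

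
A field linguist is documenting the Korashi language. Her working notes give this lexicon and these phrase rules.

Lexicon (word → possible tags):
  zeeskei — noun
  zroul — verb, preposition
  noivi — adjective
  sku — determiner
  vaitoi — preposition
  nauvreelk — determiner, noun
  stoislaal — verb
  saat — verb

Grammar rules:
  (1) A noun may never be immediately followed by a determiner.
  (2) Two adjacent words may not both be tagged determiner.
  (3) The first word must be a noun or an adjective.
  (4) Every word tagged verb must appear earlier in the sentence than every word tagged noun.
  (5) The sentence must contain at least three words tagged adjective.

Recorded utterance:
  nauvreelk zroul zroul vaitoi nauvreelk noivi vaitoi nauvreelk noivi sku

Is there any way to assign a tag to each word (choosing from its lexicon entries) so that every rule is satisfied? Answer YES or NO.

Candidates per position — 1:nauvreelk {determiner,noun}; 2:zroul {verb,preposition}; 3:zroul {verb,preposition}; 4:vaitoi {preposition}; 5:nauvreelk {determiner,noun}; 6:noivi {adjective}; 7:vaitoi {preposition}; 8:nauvreelk {determiner,noun}; 9:noivi {adjective}; 10:sku {determiner}.
Rule 5 cannot be satisfied by any choice of tags from the lexicon.
So there is no consistent tagging.

NO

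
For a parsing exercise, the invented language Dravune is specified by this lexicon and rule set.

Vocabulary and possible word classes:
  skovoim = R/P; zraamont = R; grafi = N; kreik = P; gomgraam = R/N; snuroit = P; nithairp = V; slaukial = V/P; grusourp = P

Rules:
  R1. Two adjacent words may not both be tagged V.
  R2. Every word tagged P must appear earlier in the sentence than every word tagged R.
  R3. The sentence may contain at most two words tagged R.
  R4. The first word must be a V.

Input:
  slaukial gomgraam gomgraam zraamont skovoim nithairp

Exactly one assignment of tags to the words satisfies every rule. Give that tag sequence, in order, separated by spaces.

Candidates per position — 1:slaukial {V,P}; 2:gomgraam {R,N}; 3:gomgraam {R,N}; 4:zraamont {R}; 5:skovoim {R,P}; 6:nithairp {V}.
Position 1: P is ruled out by rule 4; that leaves V.
Position 5: P is ruled out by rule 2; that leaves R.
Position 2: R is ruled out by rule 3; that leaves N.
Position 3: R is ruled out by rule 3; that leaves N.
That leaves exactly one tagging: V N N R R V.
Rule-by-rule: rule 1 ✓; rule 2 ✓; rule 3 ✓; rule 4 ✓.

V N N R R V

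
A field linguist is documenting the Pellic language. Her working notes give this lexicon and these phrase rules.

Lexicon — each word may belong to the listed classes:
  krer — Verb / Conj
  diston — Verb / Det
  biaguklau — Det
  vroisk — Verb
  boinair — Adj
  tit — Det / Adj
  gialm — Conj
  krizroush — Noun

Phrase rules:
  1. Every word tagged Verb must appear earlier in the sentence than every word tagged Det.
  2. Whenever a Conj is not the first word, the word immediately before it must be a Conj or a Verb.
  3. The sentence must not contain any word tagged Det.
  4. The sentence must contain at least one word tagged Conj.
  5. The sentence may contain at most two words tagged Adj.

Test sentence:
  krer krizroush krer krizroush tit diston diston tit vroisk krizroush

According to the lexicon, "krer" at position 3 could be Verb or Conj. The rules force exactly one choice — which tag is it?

Verb

Candidates per position — 1:krer {Verb,Conj}; 2:krizroush {Noun}; 3:krer {Verb,Conj}; 4:krizroush {Noun}; 5:tit {Det,Adj}; 6:diston {Verb,Det}; 7:diston {Verb,Det}; 8:tit {Det,Adj}; 9:vroisk {Verb}; 10:krizroush {Noun}.
If word 3 were Conj, no tagging could satisfy rule 2; so word 3 is Verb.
If word 5 were Det, no tagging could satisfy rule 1; so word 5 is Adj.
If word 6 were Det, no tagging could satisfy rule 1; so word 6 is Verb.
If word 7 were Det, no tagging could satisfy rule 1; so word 7 is Verb.
If word 8 were Det, no tagging could satisfy rule 1; so word 8 is Adj.
If word 1 were Verb, no tagging could satisfy rule 4; so word 1 is Conj.
So the tagging must be: Conj Noun Verb Noun Adj Verb Verb Adj Verb Noun.
Check: rule 1 ok; rule 2 ok; rule 3 ok; rule 4 ok; rule 5 ok.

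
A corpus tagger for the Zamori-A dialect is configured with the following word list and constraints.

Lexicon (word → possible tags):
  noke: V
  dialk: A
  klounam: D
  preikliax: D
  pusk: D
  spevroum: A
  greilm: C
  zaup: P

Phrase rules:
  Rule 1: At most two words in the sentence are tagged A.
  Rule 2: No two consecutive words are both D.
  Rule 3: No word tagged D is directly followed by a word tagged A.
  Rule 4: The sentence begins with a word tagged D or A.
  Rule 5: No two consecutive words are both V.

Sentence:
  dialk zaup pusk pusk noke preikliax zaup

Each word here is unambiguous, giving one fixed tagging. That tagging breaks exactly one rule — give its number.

Fixed tagging: A P D D V D P.
Rule check: R1 pass, R2 fail, R3 pass, R4 pass, R5 pass.
Only rule 2 fails.

2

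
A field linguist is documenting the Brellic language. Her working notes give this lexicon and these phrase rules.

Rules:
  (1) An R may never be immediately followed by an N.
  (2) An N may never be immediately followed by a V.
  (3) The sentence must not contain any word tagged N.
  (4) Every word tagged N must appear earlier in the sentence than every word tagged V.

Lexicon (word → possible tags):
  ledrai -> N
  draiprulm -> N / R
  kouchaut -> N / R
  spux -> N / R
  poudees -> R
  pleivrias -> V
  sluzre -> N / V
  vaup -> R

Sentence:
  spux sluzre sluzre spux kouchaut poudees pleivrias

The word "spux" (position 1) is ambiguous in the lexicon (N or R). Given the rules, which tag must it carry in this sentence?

Candidates per position — 1:spux {N,R}; 2:sluzre {N,V}; 3:sluzre {N,V}; 4:spux {N,R}; 5:kouchaut {N,R}; 6:poudees {R}; 7:pleivrias {V}.
Position 1: N is ruled out by rule 3; that leaves R.
Position 2: N is ruled out by rule 1; that leaves V.
Position 3: N is ruled out by rule 3; that leaves V.
Position 4: N is ruled out by rule 3; that leaves R.
Position 5: N is ruled out by rule 1; that leaves R.
The unique satisfying tagging is: R V V R R R V.
Check: rule 1 ✓; rule 2 ✓; rule 3 ✓; rule 4 ✓.

R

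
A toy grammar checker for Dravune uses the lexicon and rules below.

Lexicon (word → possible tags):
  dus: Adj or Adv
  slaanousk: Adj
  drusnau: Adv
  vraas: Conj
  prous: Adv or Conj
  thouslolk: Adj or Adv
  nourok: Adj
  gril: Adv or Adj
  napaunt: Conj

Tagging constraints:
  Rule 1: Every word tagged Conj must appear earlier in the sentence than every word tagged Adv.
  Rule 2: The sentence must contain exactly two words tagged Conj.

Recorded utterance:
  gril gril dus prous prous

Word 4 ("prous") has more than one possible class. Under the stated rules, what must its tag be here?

Conj

Candidates per position — 1:gril {Adv,Adj}; 2:gril {Adv,Adj}; 3:dus {Adj,Adv}; 4:prous {Adv,Conj}; 5:prous {Adv,Conj}.
At position 4, choosing Adv makes rule 2 impossible to satisfy; hence Conj.
At position 5, choosing Adv makes rule 2 impossible to satisfy; hence Conj.
At position 1, choosing Adv makes rule 1 impossible to satisfy; hence Adj.
At position 2, choosing Adv makes rule 1 impossible to satisfy; hence Adj.
At position 3, choosing Adv makes rule 1 impossible to satisfy; hence Adj.
The only consistent sequence is: Adj Adj Adj Conj Conj.
Check: rule 1 satisfied; rule 2 satisfied.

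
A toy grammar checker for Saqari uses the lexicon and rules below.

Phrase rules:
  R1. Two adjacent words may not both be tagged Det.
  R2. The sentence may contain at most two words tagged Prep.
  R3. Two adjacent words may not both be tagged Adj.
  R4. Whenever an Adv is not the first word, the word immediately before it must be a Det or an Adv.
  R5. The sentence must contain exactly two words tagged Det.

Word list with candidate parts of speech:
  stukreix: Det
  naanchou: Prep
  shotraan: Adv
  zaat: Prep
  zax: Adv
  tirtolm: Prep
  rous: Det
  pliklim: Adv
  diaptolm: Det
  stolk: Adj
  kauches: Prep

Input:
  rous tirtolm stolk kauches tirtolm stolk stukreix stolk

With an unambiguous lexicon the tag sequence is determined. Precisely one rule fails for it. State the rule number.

2

Fixed tagging: Det Prep Adj Prep Prep Adj Det Adj.
Applying the rules: R1 ok, R2 fails, R3 ok, R4 ok, R5 ok.
Only rule 2 fails.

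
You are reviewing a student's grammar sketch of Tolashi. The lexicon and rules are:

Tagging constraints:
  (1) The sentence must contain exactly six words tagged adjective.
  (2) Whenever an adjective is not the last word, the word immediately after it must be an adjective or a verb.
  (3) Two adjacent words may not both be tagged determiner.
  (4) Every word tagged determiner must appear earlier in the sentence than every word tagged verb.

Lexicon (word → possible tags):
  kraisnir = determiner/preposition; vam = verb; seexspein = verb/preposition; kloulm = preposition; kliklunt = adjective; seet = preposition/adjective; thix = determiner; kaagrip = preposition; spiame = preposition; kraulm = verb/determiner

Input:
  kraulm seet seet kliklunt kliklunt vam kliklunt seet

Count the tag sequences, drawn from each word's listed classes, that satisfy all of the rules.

Candidates per position — 1:kraulm {verb,determiner}; 2:seet {preposition,adjective}; 3:seet {preposition,adjective}; 4:kliklunt {adjective}; 5:kliklunt {adjective}; 6:vam {verb}; 7:kliklunt {adjective}; 8:seet {preposition,adjective}.
There are 16 candidate sequences in total.
The sequences that satisfy every rule: verb adjective adjective adjective adjective verb adjective adjective; determiner adjective adjective adjective adjective verb adjective adjective.
Count = 2.

2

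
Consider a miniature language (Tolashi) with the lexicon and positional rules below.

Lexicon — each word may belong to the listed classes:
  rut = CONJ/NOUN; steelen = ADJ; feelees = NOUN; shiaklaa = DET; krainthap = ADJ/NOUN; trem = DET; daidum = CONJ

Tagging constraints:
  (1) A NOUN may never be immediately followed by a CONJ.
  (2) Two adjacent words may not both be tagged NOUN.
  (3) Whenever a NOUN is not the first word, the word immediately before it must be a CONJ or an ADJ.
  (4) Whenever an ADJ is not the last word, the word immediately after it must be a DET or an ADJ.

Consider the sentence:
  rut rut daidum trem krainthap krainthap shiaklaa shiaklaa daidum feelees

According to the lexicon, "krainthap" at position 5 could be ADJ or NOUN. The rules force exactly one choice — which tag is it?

ADJ

Candidates per position — 1:rut {CONJ,NOUN}; 2:rut {CONJ,NOUN}; 3:daidum {CONJ}; 4:trem {DET}; 5:krainthap {ADJ,NOUN}; 6:krainthap {ADJ,NOUN}; 7:shiaklaa {DET}; 8:shiaklaa {DET}; 9:daidum {CONJ}; 10:feelees {NOUN}.
Position 1: tagging it NOUN would leave rule 1 unsatisfiable, so it must be CONJ.
Position 2: tagging it NOUN would leave rule 1 unsatisfiable, so it must be CONJ.
Position 5: tagging it NOUN would leave rule 3 unsatisfiable, so it must be ADJ.
Position 6: tagging it NOUN would leave rule 4 unsatisfiable, so it must be ADJ.
The unique satisfying tagging is: CONJ CONJ CONJ DET ADJ ADJ DET DET CONJ NOUN.
Rule-by-rule: rule 1 holds; rule 2 holds; rule 3 holds; rule 4 holds.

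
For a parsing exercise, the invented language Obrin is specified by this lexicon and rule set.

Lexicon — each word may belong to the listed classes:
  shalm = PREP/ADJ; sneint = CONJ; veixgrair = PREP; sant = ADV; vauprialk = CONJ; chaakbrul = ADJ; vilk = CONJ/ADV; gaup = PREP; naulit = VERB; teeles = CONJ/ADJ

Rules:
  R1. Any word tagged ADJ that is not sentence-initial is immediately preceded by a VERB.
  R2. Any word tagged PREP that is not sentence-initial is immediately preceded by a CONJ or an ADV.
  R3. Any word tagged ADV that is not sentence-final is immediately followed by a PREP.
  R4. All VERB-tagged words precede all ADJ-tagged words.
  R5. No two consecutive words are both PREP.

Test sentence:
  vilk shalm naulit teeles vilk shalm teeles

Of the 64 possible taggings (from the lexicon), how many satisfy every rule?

Candidates per position — 1:vilk {CONJ,ADV}; 2:shalm {PREP,ADJ}; 3:naulit {VERB}; 4:teeles {CONJ,ADJ}; 5:vilk {CONJ,ADV}; 6:shalm {PREP,ADJ}; 7:teeles {CONJ,ADJ}.
There are 64 candidate sequences in total.
Checking each against the rules leaves 8 sequences.
Count = 8.

8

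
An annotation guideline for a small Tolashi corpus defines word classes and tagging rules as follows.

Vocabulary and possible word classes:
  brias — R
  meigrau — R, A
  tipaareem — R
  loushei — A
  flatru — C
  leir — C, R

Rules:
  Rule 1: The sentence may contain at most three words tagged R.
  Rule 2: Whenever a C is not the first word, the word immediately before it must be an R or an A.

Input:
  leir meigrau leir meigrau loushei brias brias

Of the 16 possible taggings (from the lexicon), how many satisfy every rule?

Candidates per position — 1:leir {C,R}; 2:meigrau {R,A}; 3:leir {C,R}; 4:meigrau {R,A}; 5:loushei {A}; 6:brias {R}; 7:brias {R}.
There are 16 candidate sequences in total.
The sequences that satisfy every rule: C R C A A R R; C A C R A R R; C A C A A R R; C A R A A R R; R A C A A R R.
Count = 5.

5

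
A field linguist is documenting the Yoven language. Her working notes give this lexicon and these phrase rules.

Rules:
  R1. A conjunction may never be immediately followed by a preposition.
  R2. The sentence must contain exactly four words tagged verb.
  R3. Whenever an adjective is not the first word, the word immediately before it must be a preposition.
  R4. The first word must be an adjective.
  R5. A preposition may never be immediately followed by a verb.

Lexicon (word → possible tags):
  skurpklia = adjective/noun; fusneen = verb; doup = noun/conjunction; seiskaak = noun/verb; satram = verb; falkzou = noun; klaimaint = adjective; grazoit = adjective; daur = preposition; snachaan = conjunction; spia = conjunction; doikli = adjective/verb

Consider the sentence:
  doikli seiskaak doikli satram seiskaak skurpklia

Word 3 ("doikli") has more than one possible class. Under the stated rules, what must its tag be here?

Candidates per position — 1:doikli {adjective,verb}; 2:seiskaak {noun,verb}; 3:doikli {adjective,verb}; 4:satram {verb}; 5:seiskaak {noun,verb}; 6:skurpklia {adjective,noun}.
Position 1: tagging it verb would leave rule 4 unsatisfiable, so it must be adjective.
Position 2: tagging it noun would leave rule 2 unsatisfiable, so it must be verb.
Position 3: tagging it adjective would leave rule 2 unsatisfiable, so it must be verb.
Position 5: tagging it noun would leave rule 2 unsatisfiable, so it must be verb.
Position 6: tagging it adjective would leave rule 3 unsatisfiable, so it must be noun.
That leaves exactly one tagging: adjective verb verb verb verb noun.
Verifying each rule — rule 1 satisfied; rule 2 satisfied; rule 3 satisfied; rule 4 satisfied; rule 5 satisfied.

verb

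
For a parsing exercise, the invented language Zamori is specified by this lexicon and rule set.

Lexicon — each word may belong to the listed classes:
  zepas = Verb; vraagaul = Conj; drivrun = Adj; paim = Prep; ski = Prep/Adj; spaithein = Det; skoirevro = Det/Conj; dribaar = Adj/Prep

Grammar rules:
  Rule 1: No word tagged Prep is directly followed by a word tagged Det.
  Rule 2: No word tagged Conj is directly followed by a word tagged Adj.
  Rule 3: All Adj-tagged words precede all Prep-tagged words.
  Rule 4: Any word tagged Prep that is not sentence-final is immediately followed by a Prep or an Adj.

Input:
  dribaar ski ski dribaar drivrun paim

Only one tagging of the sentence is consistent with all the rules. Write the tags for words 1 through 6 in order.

Candidates per position — 1:dribaar {Adj,Prep}; 2:ski {Prep,Adj}; 3:ski {Prep,Adj}; 4:dribaar {Adj,Prep}; 5:drivrun {Adj}; 6:paim {Prep}.
Position 1: tagging it Prep would leave rule 3 unsatisfiable, so it must be Adj.
Position 2: tagging it Prep would leave rule 3 unsatisfiable, so it must be Adj.
Position 3: tagging it Prep would leave rule 3 unsatisfiable, so it must be Adj.
Position 4: tagging it Prep would leave rule 3 unsatisfiable, so it must be Adj.
The only consistent sequence is: Adj Adj Adj Adj Adj Prep.
Check: rule 1 satisfied; rule 2 satisfied; rule 3 satisfied; rule 4 satisfied.

Adj Adj Adj Adj Adj Prep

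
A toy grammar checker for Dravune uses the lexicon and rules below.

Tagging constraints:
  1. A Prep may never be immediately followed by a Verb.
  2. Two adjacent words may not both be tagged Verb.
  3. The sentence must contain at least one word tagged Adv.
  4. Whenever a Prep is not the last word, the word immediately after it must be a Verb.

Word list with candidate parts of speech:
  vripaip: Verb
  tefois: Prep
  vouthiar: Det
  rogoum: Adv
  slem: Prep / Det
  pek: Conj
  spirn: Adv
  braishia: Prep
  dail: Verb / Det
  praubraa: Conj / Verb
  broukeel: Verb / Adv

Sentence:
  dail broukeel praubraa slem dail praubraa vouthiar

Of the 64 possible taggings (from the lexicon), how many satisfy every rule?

12

Candidates per position — 1:dail {Verb,Det}; 2:broukeel {Verb,Adv}; 3:praubraa {Conj,Verb}; 4:slem {Prep,Det}; 5:dail {Verb,Det}; 6:praubraa {Conj,Verb}; 7:vouthiar {Det}.
There are 64 candidate sequences in total.
Checking each against the rules leaves 12 sequences.
Count = 12.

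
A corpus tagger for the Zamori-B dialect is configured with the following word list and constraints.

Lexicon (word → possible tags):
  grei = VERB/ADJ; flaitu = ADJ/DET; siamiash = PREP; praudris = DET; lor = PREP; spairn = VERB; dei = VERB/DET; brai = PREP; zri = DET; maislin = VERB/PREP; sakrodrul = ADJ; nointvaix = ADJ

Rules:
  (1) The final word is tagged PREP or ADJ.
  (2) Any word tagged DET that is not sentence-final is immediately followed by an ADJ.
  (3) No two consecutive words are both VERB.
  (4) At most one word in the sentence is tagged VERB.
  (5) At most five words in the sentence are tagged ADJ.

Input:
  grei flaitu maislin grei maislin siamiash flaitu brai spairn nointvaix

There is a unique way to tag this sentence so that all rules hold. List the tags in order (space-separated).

Candidates per position — 1:grei {VERB,ADJ}; 2:flaitu {ADJ,DET}; 3:maislin {VERB,PREP}; 4:grei {VERB,ADJ}; 5:maislin {VERB,PREP}; 6:siamiash {PREP}; 7:flaitu {ADJ,DET}; 8:brai {PREP}; 9:spairn {VERB}; 10:nointvaix {ADJ}.
Word 1 cannot be VERB — rule 4 would then fail for every completion. It is ADJ.
Word 2 cannot be DET — rule 2 would then fail for every completion. It is ADJ.
Word 3 cannot be VERB — rule 4 would then fail for every completion. It is PREP.
Word 4 cannot be VERB — rule 4 would then fail for every completion. It is ADJ.
Word 5 cannot be VERB — rule 4 would then fail for every completion. It is PREP.
Word 7 cannot be DET — rule 2 would then fail for every completion. It is ADJ.
The only consistent sequence is: ADJ ADJ PREP ADJ PREP PREP ADJ PREP VERB ADJ.
Verifying each rule — rule 1 holds; rule 2 holds; rule 3 holds; rule 4 holds; rule 5 holds.

ADJ ADJ PREP ADJ PREP PREP ADJ PREP VERB ADJ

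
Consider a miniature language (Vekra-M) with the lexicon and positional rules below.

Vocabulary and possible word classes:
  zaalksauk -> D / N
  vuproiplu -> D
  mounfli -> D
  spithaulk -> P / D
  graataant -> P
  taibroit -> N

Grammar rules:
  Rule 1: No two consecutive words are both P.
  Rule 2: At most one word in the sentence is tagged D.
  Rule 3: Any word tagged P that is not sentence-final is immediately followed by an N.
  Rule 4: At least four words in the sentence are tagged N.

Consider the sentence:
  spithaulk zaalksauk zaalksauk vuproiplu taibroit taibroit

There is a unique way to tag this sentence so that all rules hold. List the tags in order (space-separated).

P N N D N N

Candidates per position — 1:spithaulk {P,D}; 2:zaalksauk {D,N}; 3:zaalksauk {D,N}; 4:vuproiplu {D}; 5:taibroit {N}; 6:taibroit {N}.
If word 1 were D, no tagging could satisfy rule 2; so word 1 is P.
If word 2 were D, no tagging could satisfy rule 2; so word 2 is N.
If word 3 were D, no tagging could satisfy rule 2; so word 3 is N.
So the tagging must be: P N N D N N.
Verifying each rule — rule 1 satisfied; rule 2 satisfied; rule 3 satisfied; rule 4 satisfied.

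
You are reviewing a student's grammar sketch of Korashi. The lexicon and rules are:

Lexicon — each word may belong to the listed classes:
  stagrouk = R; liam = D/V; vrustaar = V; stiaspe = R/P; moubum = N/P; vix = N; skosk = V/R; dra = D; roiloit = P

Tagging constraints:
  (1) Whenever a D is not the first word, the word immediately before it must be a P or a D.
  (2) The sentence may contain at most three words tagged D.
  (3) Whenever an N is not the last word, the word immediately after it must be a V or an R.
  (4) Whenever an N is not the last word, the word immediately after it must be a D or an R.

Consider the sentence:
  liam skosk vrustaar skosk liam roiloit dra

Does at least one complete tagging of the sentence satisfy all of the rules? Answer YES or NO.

YES

Candidates per position — 1:liam {D,V}; 2:skosk {V,R}; 3:vrustaar {V}; 4:skosk {V,R}; 5:liam {D,V}; 6:roiloit {P}; 7:dra {D}.
One satisfying assignment: D R V R V P D.
Rule-by-rule: rule 1 holds; rule 2 holds; rule 3 holds; rule 4 holds.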